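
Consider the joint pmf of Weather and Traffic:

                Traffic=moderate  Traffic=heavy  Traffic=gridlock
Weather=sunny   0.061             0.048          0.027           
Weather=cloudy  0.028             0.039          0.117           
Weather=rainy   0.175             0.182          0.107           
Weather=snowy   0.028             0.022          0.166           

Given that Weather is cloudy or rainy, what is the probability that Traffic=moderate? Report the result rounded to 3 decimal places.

0.313

P(Weather=cloudy) = 0.028 + 0.039 + 0.117 = 0.184.
P(Weather=rainy) = 0.175 + 0.182 + 0.107 = 0.464.
P(Weather ∈ {cloudy, rainy}) = 0.184 + 0.464 = 0.648; P(Traffic=moderate, Weather ∈ {cloudy, rainy}) = 0.028 + 0.175 = 0.203.
P(Traffic=moderate | Weather ∈ {cloudy, rainy}) = 0.203/0.648 = 0.313.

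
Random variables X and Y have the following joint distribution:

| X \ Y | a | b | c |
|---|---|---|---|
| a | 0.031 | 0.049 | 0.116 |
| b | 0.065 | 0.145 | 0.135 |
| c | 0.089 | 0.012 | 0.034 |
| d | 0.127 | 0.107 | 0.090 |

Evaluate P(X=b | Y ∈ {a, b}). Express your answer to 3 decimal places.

P(Y=a) = 0.031 + 0.065 + 0.089 + 0.127 = 0.312.
P(Y=b) = 0.049 + 0.145 + 0.012 + 0.107 = 0.313.
P(Y ∈ {a, b}) = 0.312 + 0.313 = 0.625; P(X=b, Y ∈ {a, b}) = 0.065 + 0.145 = 0.210.
P(X=b | Y ∈ {a, b}) = 0.210/0.625 = 0.336.

0.336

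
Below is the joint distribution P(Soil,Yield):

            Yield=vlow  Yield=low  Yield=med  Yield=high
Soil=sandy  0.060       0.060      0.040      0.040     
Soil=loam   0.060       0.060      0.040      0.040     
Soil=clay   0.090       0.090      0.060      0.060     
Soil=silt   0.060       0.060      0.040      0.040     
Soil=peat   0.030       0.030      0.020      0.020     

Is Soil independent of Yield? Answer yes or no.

Every cell satisfies P(Soil,Yield) = P(Soil)·P(Yield). For instance P(Soil=clay) = 0.300, P(Yield=med) = 0.200, and 0.300×0.200 = 0.060 matches the joint entry. So Soil and Yield are independent.

yes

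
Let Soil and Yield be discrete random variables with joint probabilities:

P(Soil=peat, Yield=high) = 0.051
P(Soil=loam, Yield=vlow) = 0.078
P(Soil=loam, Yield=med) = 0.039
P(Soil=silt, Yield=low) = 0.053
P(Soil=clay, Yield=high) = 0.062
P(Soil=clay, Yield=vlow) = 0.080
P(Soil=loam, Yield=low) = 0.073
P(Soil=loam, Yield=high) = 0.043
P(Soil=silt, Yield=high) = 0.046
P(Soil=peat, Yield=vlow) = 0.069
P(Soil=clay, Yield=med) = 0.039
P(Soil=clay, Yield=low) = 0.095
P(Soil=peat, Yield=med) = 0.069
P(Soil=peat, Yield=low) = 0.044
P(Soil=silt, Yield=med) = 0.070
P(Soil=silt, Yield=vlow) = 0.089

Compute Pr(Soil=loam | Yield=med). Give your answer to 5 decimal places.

0.17972

P(Yield=med) = 0.039 + 0.039 + 0.070 + 0.069 = 0.217.
P(Soil=loam | Yield=med) = 0.039/0.217 = 0.17972.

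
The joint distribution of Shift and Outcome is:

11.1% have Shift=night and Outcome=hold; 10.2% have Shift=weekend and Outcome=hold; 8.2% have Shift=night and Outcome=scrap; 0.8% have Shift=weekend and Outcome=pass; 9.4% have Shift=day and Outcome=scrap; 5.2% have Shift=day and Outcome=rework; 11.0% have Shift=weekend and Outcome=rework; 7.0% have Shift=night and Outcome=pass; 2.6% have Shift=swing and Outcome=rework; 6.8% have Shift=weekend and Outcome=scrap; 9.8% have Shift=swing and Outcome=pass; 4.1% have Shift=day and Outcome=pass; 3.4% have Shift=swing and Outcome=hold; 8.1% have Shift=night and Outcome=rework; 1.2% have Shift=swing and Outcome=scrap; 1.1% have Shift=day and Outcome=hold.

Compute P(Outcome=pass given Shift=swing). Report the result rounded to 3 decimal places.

P(Shift=swing) = 0.098 + 0.026 + 0.012 + 0.034 = 0.170.
P(Outcome=pass | Shift=swing) = 0.098/0.170 = 0.576.

0.576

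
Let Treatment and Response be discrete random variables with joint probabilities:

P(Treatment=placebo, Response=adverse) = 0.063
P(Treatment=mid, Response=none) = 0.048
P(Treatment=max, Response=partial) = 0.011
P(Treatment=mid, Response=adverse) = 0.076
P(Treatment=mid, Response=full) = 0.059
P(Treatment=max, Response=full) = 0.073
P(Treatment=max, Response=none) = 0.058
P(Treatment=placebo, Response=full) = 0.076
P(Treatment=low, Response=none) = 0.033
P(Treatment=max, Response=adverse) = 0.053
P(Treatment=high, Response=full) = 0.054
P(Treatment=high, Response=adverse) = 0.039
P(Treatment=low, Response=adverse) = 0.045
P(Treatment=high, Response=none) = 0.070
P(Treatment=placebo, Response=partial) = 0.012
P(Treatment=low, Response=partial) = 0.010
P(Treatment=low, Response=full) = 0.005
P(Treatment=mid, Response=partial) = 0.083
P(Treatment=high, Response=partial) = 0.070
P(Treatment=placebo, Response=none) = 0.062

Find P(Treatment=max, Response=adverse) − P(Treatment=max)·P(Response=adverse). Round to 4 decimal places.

-0.0008

P(Treatment=max) = 0.058 + 0.011 + 0.073 + 0.053 = 0.195.
P(Response=adverse) = 0.063 + 0.045 + 0.076 + 0.039 + 0.053 = 0.276.
P(Treatment=max, Response=adverse) − P(Treatment=max)P(Response=adverse) = 0.053 − 0.195×0.276 = -0.0008.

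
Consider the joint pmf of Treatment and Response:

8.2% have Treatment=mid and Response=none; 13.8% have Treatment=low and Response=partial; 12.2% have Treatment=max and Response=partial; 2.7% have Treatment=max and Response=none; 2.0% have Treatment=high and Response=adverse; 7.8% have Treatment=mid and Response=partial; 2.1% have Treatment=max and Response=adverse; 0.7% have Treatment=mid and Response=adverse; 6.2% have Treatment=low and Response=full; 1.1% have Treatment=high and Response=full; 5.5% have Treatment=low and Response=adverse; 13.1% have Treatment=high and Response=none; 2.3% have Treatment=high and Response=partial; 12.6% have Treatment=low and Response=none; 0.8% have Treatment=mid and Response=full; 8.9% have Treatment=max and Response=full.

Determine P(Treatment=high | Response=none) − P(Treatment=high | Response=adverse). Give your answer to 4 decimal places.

0.1637

P(Response=none) = 0.126 + 0.082 + 0.131 + 0.027 = 0.366; P(Treatment=high | Response=none) = 0.131/0.366 = 0.35792.
P(Response=adverse) = 0.055 + 0.007 + 0.020 + 0.021 = 0.103; P(Treatment=high | Response=adverse) = 0.020/0.103 = 0.19417.
Difference = 0.1637.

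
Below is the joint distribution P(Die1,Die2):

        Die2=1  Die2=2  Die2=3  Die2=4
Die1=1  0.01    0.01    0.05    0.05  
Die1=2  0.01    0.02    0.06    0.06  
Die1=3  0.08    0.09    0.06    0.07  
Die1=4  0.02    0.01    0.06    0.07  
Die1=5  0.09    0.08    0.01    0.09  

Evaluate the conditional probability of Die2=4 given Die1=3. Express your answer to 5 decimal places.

0.23333

P(Die1=3) = 0.08 + 0.09 + 0.06 + 0.07 = 0.30.
P(Die2=4 | Die1=3) = 0.07/0.30 = 0.23333.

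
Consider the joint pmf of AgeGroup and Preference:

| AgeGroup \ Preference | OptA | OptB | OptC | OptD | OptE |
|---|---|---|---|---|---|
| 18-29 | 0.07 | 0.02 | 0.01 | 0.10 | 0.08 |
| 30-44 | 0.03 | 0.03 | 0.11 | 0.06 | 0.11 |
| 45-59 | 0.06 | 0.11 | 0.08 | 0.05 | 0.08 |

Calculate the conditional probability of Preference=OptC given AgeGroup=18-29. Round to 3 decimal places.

P(AgeGroup=18-29) = 0.07 + 0.02 + 0.01 + 0.10 + 0.08 = 0.28.
P(Preference=OptC | AgeGroup=18-29) = 0.01/0.28 = 0.036.

0.036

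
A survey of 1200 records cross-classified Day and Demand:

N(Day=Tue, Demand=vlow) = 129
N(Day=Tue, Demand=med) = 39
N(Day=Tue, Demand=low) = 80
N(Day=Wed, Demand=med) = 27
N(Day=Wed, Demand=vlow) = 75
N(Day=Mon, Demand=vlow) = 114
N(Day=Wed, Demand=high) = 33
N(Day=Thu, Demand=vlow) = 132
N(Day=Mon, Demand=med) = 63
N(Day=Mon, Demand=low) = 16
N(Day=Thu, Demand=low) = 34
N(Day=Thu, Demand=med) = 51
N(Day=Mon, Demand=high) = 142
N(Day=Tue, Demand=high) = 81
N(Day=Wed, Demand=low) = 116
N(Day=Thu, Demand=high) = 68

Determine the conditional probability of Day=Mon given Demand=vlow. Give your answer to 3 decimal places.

Total with Demand=vlow: 114 + 129 + 75 + 132 = 450.
P(Day=Mon | Demand=vlow) = 114/450 = 0.253.

0.253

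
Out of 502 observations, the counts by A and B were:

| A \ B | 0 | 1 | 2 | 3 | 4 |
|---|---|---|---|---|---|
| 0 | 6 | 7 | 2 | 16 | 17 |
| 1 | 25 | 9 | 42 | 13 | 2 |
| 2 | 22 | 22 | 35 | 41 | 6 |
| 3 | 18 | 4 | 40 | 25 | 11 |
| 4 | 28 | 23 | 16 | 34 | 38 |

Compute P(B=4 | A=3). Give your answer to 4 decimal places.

0.1122

Total with A=3: 18 + 4 + 40 + 25 + 11 = 98.
P(B=4 | A=3) = 11/98 = 0.1122.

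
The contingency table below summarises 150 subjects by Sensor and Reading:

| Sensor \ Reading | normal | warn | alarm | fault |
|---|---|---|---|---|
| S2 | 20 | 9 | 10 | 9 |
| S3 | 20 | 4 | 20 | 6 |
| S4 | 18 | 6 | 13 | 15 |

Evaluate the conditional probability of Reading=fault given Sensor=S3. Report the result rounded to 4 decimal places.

Total with Sensor=S3: 20 + 4 + 20 + 6 = 50.
P(Reading=fault | Sensor=S3) = 6/50 = 0.1200.

0.1200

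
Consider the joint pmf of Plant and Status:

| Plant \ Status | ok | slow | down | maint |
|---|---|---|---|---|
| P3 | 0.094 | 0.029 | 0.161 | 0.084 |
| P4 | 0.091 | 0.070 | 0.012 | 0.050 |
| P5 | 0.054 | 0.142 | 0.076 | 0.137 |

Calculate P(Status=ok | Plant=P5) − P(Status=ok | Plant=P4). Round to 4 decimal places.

-0.2760

P(Plant=P5) = 0.054 + 0.142 + 0.076 + 0.137 = 0.409; P(Status=ok | Plant=P5) = 0.054/0.409 = 0.13203.
P(Plant=P4) = 0.091 + 0.070 + 0.012 + 0.050 = 0.223; P(Status=ok | Plant=P4) = 0.091/0.223 = 0.40807.
Difference = -0.2760.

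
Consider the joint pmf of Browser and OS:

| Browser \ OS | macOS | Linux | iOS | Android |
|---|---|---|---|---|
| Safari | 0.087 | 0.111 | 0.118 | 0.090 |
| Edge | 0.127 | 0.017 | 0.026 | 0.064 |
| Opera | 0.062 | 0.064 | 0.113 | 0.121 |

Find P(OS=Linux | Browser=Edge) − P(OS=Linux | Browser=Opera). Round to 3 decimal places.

-0.105

P(Browser=Edge) = 0.127 + 0.017 + 0.026 + 0.064 = 0.234; P(OS=Linux | Browser=Edge) = 0.017/0.234 = 0.0726.
P(Browser=Opera) = 0.062 + 0.064 + 0.113 + 0.121 = 0.360; P(OS=Linux | Browser=Opera) = 0.064/0.360 = 0.1778.
Difference = -0.105.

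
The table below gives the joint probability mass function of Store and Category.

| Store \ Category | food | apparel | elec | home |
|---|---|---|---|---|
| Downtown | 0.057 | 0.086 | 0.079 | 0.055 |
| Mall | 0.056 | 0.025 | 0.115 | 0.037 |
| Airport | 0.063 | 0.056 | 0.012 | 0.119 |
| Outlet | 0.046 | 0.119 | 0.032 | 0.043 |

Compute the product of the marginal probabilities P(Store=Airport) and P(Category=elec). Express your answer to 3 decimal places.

0.060

P(Store=Airport) = 0.063 + 0.056 + 0.012 + 0.119 = 0.250.
P(Category=elec) = 0.079 + 0.115 + 0.012 + 0.032 = 0.238.
Product: 0.250 × 0.238 = 0.060.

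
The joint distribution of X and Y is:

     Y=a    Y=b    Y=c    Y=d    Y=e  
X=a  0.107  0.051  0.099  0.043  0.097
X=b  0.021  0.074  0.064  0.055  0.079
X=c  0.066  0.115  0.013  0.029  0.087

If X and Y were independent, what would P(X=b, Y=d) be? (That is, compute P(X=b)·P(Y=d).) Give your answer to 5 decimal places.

P(X=b) = 0.021 + 0.074 + 0.064 + 0.055 + 0.079 = 0.293.
P(Y=d) = 0.043 + 0.055 + 0.029 = 0.127.
Product: 0.293 × 0.127 = 0.03721.

0.03721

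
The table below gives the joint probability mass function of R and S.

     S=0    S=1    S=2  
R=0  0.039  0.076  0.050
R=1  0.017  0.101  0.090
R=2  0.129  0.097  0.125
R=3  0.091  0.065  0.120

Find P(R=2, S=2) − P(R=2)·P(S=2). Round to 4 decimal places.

-0.0101

P(R=2) = 0.129 + 0.097 + 0.125 = 0.351.
P(S=2) = 0.050 + 0.090 + 0.125 + 0.120 = 0.385.
P(R=2, S=2) − P(R=2)P(S=2) = 0.125 − 0.351×0.385 = -0.0101.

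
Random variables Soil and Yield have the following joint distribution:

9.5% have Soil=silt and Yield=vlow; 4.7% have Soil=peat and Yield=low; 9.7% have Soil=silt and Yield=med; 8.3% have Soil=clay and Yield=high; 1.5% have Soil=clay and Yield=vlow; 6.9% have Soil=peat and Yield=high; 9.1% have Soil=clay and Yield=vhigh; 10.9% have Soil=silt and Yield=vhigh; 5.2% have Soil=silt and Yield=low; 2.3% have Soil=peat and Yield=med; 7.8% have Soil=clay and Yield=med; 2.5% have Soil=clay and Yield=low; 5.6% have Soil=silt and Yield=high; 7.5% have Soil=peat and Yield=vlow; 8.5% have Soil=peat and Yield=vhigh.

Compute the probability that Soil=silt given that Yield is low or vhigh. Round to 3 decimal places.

0.394

P(Yield=low) = 0.025 + 0.052 + 0.047 = 0.124.
P(Yield=vhigh) = 0.091 + 0.109 + 0.085 = 0.285.
P(Yield ∈ {low, vhigh}) = 0.124 + 0.285 = 0.409; P(Soil=silt, Yield ∈ {low, vhigh}) = 0.052 + 0.109 = 0.161.
P(Soil=silt | Yield ∈ {low, vhigh}) = 0.161/0.409 = 0.394.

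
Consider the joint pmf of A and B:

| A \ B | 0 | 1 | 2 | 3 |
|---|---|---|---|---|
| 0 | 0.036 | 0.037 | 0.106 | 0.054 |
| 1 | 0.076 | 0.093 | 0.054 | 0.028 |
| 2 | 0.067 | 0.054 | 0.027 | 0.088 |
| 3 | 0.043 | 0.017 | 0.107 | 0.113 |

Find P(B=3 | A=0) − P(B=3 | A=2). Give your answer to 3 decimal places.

-0.141

P(A=0) = 0.036 + 0.037 + 0.106 + 0.054 = 0.233; P(B=3 | A=0) = 0.054/0.233 = 0.2318.
P(A=2) = 0.067 + 0.054 + 0.027 + 0.088 = 0.236; P(B=3 | A=2) = 0.088/0.236 = 0.3729.
Difference = -0.141.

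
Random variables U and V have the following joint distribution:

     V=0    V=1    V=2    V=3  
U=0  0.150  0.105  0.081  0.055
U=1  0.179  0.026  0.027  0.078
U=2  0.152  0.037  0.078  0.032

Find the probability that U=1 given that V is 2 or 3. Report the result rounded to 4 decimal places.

P(V=2) = 0.081 + 0.027 + 0.078 = 0.186.
P(V=3) = 0.055 + 0.078 + 0.032 = 0.165.
P(V ∈ {2, 3}) = 0.186 + 0.165 = 0.351; P(U=1, V ∈ {2, 3}) = 0.027 + 0.078 = 0.105.
P(U=1 | V ∈ {2, 3}) = 0.105/0.351 = 0.2991.

0.2991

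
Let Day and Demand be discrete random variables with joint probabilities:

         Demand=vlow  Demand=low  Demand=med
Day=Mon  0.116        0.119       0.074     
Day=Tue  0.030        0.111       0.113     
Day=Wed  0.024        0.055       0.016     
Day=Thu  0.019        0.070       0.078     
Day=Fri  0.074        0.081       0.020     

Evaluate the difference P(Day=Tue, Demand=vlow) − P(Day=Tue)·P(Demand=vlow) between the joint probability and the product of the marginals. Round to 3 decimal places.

-0.037

P(Day=Tue) = 0.030 + 0.111 + 0.113 = 0.254.
P(Demand=vlow) = 0.116 + 0.030 + 0.024 + 0.019 + 0.074 = 0.263.
P(Day=Tue, Demand=vlow) − P(Day=Tue)P(Demand=vlow) = 0.030 − 0.254×0.263 = -0.037.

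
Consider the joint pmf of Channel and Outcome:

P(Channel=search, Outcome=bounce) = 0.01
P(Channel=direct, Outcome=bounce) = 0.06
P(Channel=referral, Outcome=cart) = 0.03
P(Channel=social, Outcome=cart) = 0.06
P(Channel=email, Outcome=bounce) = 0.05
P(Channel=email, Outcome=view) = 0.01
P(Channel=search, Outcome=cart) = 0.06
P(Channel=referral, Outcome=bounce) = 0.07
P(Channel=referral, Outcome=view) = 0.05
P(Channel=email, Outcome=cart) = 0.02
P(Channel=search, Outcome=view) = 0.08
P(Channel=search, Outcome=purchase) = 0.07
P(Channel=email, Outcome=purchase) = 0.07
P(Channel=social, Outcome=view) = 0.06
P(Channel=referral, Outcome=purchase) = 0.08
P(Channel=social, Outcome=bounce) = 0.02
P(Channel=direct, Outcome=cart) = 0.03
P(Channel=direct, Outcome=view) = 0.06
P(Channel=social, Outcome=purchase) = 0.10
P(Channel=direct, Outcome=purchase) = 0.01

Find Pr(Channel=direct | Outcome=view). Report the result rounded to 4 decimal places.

P(Outcome=view) = 0.01 + 0.08 + 0.06 + 0.06 + 0.05 = 0.26.
P(Channel=direct | Outcome=view) = 0.06/0.26 = 0.2308.

0.2308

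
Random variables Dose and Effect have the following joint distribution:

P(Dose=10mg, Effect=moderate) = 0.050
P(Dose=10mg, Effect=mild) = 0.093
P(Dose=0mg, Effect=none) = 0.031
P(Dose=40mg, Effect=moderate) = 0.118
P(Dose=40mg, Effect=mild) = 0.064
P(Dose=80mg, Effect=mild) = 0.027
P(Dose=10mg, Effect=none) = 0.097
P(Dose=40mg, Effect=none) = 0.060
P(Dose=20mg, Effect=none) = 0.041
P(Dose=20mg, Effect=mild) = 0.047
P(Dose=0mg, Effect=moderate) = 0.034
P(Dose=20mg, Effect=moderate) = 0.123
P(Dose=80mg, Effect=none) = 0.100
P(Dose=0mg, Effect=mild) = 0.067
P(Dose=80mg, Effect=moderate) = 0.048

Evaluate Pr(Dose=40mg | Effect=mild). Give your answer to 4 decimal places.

P(Effect=mild) = 0.067 + 0.093 + 0.047 + 0.064 + 0.027 = 0.298.
P(Dose=40mg | Effect=mild) = 0.064/0.298 = 0.2148.

0.2148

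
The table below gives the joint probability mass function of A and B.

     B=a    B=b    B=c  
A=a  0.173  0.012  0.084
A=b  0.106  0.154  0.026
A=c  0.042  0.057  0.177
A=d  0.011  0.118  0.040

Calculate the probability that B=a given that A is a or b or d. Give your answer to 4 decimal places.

0.4006

P(A=a) = 0.173 + 0.012 + 0.084 = 0.269.
P(A=b) = 0.106 + 0.154 + 0.026 = 0.286.
P(A=d) = 0.011 + 0.118 + 0.040 = 0.169.
P(A ∈ {a, b, d}) = 0.269 + 0.286 + 0.169 = 0.724; P(B=a, A ∈ {a, b, d}) = 0.173 + 0.106 + 0.011 = 0.290.
P(B=a | A ∈ {a, b, d}) = 0.290/0.724 = 0.4006.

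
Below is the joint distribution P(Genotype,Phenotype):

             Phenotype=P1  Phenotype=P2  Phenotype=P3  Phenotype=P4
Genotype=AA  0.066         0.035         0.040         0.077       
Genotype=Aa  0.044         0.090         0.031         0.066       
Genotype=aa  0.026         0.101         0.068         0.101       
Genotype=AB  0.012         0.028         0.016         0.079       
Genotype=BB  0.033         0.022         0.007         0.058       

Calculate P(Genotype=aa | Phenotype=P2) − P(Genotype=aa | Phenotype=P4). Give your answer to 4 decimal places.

0.1009

P(Phenotype=P2) = 0.035 + 0.090 + 0.101 + 0.028 + 0.022 = 0.276; P(Genotype=aa | Phenotype=P2) = 0.101/0.276 = 0.36594.
P(Phenotype=P4) = 0.077 + 0.066 + 0.101 + 0.079 + 0.058 = 0.381; P(Genotype=aa | Phenotype=P4) = 0.101/0.381 = 0.26509.
Difference = 0.1009.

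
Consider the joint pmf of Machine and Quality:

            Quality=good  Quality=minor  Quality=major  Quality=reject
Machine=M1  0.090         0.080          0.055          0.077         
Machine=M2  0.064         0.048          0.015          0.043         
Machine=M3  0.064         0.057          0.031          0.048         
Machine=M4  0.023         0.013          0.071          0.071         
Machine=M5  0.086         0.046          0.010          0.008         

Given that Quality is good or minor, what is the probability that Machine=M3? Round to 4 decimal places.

0.2119

P(Quality=good) = 0.090 + 0.064 + 0.064 + 0.023 + 0.086 = 0.327.
P(Quality=minor) = 0.080 + 0.048 + 0.057 + 0.013 + 0.046 = 0.244.
P(Quality ∈ {good, minor}) = 0.327 + 0.244 = 0.571; P(Machine=M3, Quality ∈ {good, minor}) = 0.064 + 0.057 = 0.121.
P(Machine=M3 | Quality ∈ {good, minor}) = 0.121/0.571 = 0.2119.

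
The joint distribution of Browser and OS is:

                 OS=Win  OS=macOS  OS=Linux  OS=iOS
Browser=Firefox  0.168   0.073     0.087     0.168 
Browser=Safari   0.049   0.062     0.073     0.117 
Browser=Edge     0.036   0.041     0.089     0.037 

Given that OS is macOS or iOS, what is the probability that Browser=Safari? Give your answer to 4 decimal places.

0.3594

P(OS=macOS) = 0.073 + 0.062 + 0.041 = 0.176.
P(OS=iOS) = 0.168 + 0.117 + 0.037 = 0.322.
P(OS ∈ {macOS, iOS}) = 0.176 + 0.322 = 0.498; P(Browser=Safari, OS ∈ {macOS, iOS}) = 0.062 + 0.117 = 0.179.
P(Browser=Safari | OS ∈ {macOS, iOS}) = 0.179/0.498 = 0.3594.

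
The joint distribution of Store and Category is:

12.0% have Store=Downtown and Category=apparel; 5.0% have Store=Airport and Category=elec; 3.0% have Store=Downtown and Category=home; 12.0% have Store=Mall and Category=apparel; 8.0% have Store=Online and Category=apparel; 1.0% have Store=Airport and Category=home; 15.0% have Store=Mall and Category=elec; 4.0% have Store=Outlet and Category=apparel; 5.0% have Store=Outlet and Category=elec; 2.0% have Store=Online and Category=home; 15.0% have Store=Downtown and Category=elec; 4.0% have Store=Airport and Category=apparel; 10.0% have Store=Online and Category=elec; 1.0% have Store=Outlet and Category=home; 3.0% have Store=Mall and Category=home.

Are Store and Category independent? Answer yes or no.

yes

Every cell satisfies P(Store,Category) = P(Store)·P(Category). For instance P(Store=Mall) = 0.300, P(Category=home) = 0.100, and 0.300×0.100 = 0.030 matches the joint entry. So Store and Category are independent.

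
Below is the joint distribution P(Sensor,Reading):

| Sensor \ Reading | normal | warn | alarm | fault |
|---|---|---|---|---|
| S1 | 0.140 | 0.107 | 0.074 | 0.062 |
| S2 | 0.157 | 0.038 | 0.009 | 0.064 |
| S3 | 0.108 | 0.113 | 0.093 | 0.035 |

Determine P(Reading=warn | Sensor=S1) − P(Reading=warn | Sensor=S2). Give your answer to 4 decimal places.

0.1376

P(Sensor=S1) = 0.140 + 0.107 + 0.074 + 0.062 = 0.383; P(Reading=warn | Sensor=S1) = 0.107/0.383 = 0.27937.
P(Sensor=S2) = 0.157 + 0.038 + 0.009 + 0.064 = 0.268; P(Reading=warn | Sensor=S2) = 0.038/0.268 = 0.14179.
Difference = 0.1376.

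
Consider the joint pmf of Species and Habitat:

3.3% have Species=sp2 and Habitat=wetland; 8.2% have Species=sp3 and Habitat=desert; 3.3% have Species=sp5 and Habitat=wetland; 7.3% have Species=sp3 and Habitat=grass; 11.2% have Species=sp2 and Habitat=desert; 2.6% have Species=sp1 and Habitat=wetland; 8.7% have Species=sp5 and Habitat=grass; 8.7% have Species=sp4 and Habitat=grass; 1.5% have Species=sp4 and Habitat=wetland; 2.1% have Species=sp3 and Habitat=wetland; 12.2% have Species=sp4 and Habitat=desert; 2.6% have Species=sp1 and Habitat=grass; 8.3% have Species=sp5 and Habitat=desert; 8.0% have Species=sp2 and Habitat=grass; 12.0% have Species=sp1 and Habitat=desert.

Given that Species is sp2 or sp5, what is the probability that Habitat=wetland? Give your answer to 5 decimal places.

P(Species=sp2) = 0.080 + 0.033 + 0.112 = 0.225.
P(Species=sp5) = 0.087 + 0.033 + 0.083 = 0.203.
P(Species ∈ {sp2, sp5}) = 0.225 + 0.203 = 0.428; P(Habitat=wetland, Species ∈ {sp2, sp5}) = 0.033 + 0.033 = 0.066.
P(Habitat=wetland | Species ∈ {sp2, sp5}) = 0.066/0.428 = 0.15421.

0.15421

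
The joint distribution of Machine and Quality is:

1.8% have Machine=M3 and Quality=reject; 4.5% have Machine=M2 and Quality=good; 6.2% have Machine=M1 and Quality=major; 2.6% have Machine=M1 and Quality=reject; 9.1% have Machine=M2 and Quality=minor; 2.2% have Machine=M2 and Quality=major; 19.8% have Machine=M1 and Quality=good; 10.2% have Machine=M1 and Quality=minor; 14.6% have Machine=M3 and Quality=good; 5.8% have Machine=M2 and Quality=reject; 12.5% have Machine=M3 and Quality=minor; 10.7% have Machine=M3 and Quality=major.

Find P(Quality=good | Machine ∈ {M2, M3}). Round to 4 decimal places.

P(Machine=M2) = 0.045 + 0.091 + 0.022 + 0.058 = 0.216.
P(Machine=M3) = 0.146 + 0.125 + 0.107 + 0.018 = 0.396.
P(Machine ∈ {M2, M3}) = 0.216 + 0.396 = 0.612; P(Quality=good, Machine ∈ {M2, M3}) = 0.045 + 0.146 = 0.191.
P(Quality=good | Machine ∈ {M2, M3}) = 0.191/0.612 = 0.3121.

0.3121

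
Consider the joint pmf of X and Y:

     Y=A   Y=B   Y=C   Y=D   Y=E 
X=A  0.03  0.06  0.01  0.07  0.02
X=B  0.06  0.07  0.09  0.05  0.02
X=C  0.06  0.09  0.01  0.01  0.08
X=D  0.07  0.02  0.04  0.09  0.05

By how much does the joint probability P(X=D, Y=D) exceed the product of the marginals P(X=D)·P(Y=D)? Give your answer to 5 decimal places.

0.03060

P(X=D) = 0.07 + 0.02 + 0.04 + 0.09 + 0.05 = 0.27.
P(Y=D) = 0.07 + 0.05 + 0.01 + 0.09 = 0.22.
P(X=D, Y=D) − P(X=D)P(Y=D) = 0.09 − 0.27×0.22 = 0.03060.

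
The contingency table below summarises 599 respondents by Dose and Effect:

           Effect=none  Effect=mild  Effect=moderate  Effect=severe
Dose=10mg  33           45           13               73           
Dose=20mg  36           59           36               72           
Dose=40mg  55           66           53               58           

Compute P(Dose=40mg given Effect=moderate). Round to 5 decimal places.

Total with Effect=moderate: 13 + 36 + 53 = 102.
P(Dose=40mg | Effect=moderate) = 53/102 = 0.51961.

0.51961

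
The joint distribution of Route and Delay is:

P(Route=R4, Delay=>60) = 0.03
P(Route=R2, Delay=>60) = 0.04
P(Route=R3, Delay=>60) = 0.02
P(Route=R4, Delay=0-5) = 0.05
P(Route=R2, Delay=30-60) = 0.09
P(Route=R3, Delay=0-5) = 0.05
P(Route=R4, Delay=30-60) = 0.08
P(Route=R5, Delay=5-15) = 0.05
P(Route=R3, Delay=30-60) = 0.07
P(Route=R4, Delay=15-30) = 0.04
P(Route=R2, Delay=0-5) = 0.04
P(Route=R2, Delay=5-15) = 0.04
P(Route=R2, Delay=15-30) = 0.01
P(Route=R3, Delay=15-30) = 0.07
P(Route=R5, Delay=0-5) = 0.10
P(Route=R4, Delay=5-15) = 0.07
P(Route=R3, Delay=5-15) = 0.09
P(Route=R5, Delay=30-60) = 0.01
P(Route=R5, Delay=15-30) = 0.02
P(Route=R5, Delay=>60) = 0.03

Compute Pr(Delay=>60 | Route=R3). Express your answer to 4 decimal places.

P(Route=R3) = 0.05 + 0.09 + 0.07 + 0.07 + 0.02 = 0.30.
P(Delay=>60 | Route=R3) = 0.02/0.30 = 0.0667.

0.0667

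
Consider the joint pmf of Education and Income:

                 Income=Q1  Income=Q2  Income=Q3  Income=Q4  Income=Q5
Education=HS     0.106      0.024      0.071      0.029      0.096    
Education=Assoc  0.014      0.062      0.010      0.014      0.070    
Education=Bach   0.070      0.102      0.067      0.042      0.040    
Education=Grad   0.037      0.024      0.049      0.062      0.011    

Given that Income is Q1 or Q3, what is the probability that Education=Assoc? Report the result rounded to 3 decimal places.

0.057

P(Income=Q1) = 0.106 + 0.014 + 0.070 + 0.037 = 0.227.
P(Income=Q3) = 0.071 + 0.010 + 0.067 + 0.049 = 0.197.
P(Income ∈ {Q1, Q3}) = 0.227 + 0.197 = 0.424; P(Education=Assoc, Income ∈ {Q1, Q3}) = 0.014 + 0.010 = 0.024.
P(Education=Assoc | Income ∈ {Q1, Q3}) = 0.024/0.424 = 0.057.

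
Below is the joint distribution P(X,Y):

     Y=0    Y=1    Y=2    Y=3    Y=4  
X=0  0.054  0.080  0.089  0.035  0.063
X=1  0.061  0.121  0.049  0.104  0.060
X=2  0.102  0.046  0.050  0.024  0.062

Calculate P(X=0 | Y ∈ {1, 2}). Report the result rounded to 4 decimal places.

P(Y=1) = 0.080 + 0.121 + 0.046 = 0.247.
P(Y=2) = 0.089 + 0.049 + 0.050 = 0.188.
P(Y ∈ {1, 2}) = 0.247 + 0.188 = 0.435; P(X=0, Y ∈ {1, 2}) = 0.080 + 0.089 = 0.169.
P(X=0 | Y ∈ {1, 2}) = 0.169/0.435 = 0.3885.

0.3885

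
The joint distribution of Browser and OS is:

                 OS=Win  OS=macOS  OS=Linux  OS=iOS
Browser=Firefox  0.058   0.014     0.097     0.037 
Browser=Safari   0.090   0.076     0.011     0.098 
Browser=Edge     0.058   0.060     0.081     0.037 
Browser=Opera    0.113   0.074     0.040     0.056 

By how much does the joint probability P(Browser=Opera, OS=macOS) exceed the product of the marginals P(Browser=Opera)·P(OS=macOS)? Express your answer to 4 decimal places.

0.0106

P(Browser=Opera) = 0.113 + 0.074 + 0.040 + 0.056 = 0.283.
P(OS=macOS) = 0.014 + 0.076 + 0.060 + 0.074 = 0.224.
P(Browser=Opera, OS=macOS) − P(Browser=Opera)P(OS=macOS) = 0.074 − 0.283×0.224 = 0.0106.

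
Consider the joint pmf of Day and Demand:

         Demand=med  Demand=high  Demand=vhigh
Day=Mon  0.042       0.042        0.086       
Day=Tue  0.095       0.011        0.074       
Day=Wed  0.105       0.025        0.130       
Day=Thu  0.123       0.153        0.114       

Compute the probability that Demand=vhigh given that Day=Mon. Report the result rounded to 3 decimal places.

P(Day=Mon) = 0.042 + 0.042 + 0.086 = 0.170.
P(Demand=vhigh | Day=Mon) = 0.086/0.170 = 0.506.

0.506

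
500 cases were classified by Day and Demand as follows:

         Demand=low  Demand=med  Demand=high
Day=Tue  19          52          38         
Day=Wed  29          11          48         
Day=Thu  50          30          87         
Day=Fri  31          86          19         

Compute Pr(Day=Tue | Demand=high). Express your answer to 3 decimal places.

Total with Demand=high: 38 + 48 + 87 + 19 = 192.
P(Day=Tue | Demand=high) = 38/192 = 0.198.

0.198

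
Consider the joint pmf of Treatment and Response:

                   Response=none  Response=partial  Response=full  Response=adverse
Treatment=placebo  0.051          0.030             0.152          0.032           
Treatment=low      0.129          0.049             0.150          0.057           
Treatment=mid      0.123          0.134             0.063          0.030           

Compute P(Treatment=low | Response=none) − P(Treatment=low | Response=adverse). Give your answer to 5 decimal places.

-0.05325

P(Response=none) = 0.051 + 0.129 + 0.123 = 0.303; P(Treatment=low | Response=none) = 0.129/0.303 = 0.425743.
P(Response=adverse) = 0.032 + 0.057 + 0.030 = 0.119; P(Treatment=low | Response=adverse) = 0.057/0.119 = 0.478992.
Difference = -0.05325.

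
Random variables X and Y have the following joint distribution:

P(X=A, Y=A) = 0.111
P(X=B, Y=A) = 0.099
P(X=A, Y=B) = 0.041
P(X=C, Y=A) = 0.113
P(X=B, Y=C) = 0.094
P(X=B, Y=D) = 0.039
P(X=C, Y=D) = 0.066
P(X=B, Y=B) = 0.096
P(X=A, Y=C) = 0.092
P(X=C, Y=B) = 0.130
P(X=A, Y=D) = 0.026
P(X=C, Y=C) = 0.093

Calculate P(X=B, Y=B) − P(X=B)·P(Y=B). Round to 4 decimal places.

P(X=B) = 0.099 + 0.096 + 0.094 + 0.039 = 0.328.
P(Y=B) = 0.041 + 0.096 + 0.130 = 0.267.
P(X=B, Y=B) − P(X=B)P(Y=B) = 0.096 − 0.328×0.267 = 0.0084.

0.0084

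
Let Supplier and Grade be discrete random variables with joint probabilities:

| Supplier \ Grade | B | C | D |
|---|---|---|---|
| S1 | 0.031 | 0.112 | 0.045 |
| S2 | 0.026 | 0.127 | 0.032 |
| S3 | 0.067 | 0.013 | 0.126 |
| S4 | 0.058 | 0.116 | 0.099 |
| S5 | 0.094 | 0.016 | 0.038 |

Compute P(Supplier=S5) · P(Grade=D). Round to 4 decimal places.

P(Supplier=S5) = 0.094 + 0.016 + 0.038 = 0.148.
P(Grade=D) = 0.045 + 0.032 + 0.126 + 0.099 + 0.038 = 0.340.
Product: 0.148 × 0.340 = 0.0503.

0.0503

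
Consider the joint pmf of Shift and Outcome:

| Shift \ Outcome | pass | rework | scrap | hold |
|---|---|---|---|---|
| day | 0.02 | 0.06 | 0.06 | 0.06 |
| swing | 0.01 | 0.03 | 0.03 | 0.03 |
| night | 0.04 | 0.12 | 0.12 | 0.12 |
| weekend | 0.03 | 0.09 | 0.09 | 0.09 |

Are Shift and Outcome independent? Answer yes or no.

yes

Every cell satisfies P(Shift,Outcome) = P(Shift)·P(Outcome). For instance P(Shift=weekend) = 0.30, P(Outcome=pass) = 0.10, and 0.30×0.10 = 0.03 matches the joint entry. So Shift and Outcome are independent.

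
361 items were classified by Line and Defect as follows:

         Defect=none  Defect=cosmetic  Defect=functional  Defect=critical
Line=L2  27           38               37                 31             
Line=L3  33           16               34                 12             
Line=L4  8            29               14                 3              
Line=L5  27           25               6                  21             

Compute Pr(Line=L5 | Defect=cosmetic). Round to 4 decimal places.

0.2315

Total with Defect=cosmetic: 38 + 16 + 29 + 25 = 108.
P(Line=L5 | Defect=cosmetic) = 25/108 = 0.2315.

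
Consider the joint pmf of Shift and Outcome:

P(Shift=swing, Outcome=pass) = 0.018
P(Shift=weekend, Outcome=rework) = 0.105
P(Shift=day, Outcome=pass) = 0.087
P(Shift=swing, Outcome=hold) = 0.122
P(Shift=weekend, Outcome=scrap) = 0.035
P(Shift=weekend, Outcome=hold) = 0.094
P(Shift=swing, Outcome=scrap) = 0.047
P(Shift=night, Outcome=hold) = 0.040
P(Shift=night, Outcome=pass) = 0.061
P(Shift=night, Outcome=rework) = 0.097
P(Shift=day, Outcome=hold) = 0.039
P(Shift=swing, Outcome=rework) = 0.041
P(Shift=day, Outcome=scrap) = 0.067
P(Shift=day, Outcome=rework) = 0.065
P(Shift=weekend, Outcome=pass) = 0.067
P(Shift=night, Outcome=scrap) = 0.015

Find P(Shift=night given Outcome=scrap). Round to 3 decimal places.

0.091

P(Outcome=scrap) = 0.067 + 0.047 + 0.015 + 0.035 = 0.164.
P(Shift=night | Outcome=scrap) = 0.015/0.164 = 0.091.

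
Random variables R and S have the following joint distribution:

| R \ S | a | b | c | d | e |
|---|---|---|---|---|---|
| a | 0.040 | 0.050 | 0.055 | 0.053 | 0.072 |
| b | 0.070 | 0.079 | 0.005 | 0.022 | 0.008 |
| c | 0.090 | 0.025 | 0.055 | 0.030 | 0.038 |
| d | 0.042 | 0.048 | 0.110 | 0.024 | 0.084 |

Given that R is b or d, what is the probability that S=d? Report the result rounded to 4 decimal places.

0.0935

P(R=b) = 0.070 + 0.079 + 0.005 + 0.022 + 0.008 = 0.184.
P(R=d) = 0.042 + 0.048 + 0.110 + 0.024 + 0.084 = 0.308.
P(R ∈ {b, d}) = 0.184 + 0.308 = 0.492; P(S=d, R ∈ {b, d}) = 0.022 + 0.024 = 0.046.
P(S=d | R ∈ {b, d}) = 0.046/0.492 = 0.0935.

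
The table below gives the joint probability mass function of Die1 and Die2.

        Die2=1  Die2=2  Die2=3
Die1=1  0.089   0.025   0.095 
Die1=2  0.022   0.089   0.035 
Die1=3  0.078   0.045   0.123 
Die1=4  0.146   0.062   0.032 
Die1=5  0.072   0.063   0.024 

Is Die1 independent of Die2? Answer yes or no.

no

P(Die1=4) = 0.240 and P(Die2=1) = 0.407, so their product is 0.09768, but P(Die1=4, Die2=1) = 0.146. Since these differ, Die1 and Die2 are not independent.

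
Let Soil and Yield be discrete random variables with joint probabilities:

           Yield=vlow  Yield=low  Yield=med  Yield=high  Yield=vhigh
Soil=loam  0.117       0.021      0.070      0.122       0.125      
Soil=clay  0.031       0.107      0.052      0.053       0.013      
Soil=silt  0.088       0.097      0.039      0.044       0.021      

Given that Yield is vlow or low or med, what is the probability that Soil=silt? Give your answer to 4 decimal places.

P(Yield=vlow) = 0.117 + 0.031 + 0.088 = 0.236.
P(Yield=low) = 0.021 + 0.107 + 0.097 = 0.225.
P(Yield=med) = 0.070 + 0.052 + 0.039 = 0.161.
P(Yield ∈ {vlow, low, med}) = 0.236 + 0.225 + 0.161 = 0.622; P(Soil=silt, Yield ∈ {vlow, low, med}) = 0.088 + 0.097 + 0.039 = 0.224.
P(Soil=silt | Yield ∈ {vlow, low, med}) = 0.224/0.622 = 0.3601.

0.3601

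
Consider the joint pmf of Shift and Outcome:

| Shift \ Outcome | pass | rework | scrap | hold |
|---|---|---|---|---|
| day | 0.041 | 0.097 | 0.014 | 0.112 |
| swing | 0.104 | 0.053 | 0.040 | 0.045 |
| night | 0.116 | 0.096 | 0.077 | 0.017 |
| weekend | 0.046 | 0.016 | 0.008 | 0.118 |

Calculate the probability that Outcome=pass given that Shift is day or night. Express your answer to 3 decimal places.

P(Shift=day) = 0.041 + 0.097 + 0.014 + 0.112 = 0.264.
P(Shift=night) = 0.116 + 0.096 + 0.077 + 0.017 = 0.306.
P(Shift ∈ {day, night}) = 0.264 + 0.306 = 0.570; P(Outcome=pass, Shift ∈ {day, night}) = 0.041 + 0.116 = 0.157.
P(Outcome=pass | Shift ∈ {day, night}) = 0.157/0.570 = 0.275.

0.275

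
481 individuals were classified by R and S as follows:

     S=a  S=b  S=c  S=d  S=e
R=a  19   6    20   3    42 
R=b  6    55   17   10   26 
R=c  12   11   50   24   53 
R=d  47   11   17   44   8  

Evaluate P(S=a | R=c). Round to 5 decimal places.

0.08000

Total with R=c: 12 + 11 + 50 + 24 + 53 = 150.
P(S=a | R=c) = 12/150 = 0.08000.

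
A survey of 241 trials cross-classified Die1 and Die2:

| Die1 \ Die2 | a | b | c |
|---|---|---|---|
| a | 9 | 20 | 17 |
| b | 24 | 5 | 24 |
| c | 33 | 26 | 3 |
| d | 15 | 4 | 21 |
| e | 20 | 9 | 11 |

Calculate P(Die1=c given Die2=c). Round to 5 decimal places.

0.03947

Total with Die2=c: 17 + 24 + 3 + 21 + 11 = 76.
P(Die1=c | Die2=c) = 3/76 = 0.03947.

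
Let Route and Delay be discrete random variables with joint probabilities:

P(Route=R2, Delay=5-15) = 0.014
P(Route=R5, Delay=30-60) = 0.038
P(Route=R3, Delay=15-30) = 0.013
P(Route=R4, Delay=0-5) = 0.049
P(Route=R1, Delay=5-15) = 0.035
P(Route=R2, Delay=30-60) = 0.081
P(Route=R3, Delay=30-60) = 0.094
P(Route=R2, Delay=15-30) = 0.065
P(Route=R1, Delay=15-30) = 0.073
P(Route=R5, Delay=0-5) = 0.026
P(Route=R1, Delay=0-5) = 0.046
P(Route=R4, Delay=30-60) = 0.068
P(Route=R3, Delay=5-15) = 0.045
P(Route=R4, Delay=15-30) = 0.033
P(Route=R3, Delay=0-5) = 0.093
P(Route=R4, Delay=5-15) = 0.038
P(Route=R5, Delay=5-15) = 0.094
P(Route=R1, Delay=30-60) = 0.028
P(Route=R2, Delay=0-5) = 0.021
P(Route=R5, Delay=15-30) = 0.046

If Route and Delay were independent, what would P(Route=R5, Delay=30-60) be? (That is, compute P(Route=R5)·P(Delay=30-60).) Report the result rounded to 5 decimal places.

0.06304

P(Route=R5) = 0.026 + 0.094 + 0.046 + 0.038 = 0.204.
P(Delay=30-60) = 0.028 + 0.081 + 0.094 + 0.068 + 0.038 = 0.309.
Product: 0.204 × 0.309 = 0.06304.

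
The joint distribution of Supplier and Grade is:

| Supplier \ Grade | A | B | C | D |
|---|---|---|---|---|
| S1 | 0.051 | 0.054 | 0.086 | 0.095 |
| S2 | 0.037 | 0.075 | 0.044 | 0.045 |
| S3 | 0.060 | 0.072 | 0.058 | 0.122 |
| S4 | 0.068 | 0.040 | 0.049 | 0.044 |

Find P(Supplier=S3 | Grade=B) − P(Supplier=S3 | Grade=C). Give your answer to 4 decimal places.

P(Grade=B) = 0.054 + 0.075 + 0.072 + 0.040 = 0.241; P(Supplier=S3 | Grade=B) = 0.072/0.241 = 0.29876.
P(Grade=C) = 0.086 + 0.044 + 0.058 + 0.049 = 0.237; P(Supplier=S3 | Grade=C) = 0.058/0.237 = 0.24473.
Difference = 0.0540.

0.0540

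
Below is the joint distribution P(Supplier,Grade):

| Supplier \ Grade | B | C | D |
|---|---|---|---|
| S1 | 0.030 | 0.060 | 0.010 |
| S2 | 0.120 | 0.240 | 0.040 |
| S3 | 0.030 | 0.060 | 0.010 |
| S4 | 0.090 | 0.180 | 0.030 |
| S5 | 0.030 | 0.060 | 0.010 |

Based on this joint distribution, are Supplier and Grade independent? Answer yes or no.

yes

Every cell satisfies P(Supplier,Grade) = P(Supplier)·P(Grade). For instance P(Supplier=S4) = 0.300, P(Grade=B) = 0.300, and 0.300×0.300 = 0.090 matches the joint entry. So Supplier and Grade are independent.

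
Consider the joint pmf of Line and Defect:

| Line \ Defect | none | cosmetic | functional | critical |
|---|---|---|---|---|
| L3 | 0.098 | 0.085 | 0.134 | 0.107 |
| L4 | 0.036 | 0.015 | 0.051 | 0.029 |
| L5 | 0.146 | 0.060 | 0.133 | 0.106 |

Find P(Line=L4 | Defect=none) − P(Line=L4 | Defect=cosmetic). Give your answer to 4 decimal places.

P(Defect=none) = 0.098 + 0.036 + 0.146 = 0.280; P(Line=L4 | Defect=none) = 0.036/0.280 = 0.12857.
P(Defect=cosmetic) = 0.085 + 0.015 + 0.060 = 0.160; P(Line=L4 | Defect=cosmetic) = 0.015/0.160 = 0.09375.
Difference = 0.0348.

0.0348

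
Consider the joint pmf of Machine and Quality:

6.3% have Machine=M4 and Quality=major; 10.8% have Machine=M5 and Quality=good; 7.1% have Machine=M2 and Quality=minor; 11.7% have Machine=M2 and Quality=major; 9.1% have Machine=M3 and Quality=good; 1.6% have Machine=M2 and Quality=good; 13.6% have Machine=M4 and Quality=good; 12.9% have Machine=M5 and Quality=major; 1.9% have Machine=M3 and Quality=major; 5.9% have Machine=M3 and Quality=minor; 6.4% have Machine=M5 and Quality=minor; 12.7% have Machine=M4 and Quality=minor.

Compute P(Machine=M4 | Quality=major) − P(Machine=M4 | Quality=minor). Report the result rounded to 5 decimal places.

P(Quality=major) = 0.117 + 0.019 + 0.063 + 0.129 = 0.328; P(Machine=M4 | Quality=major) = 0.063/0.328 = 0.192073.
P(Quality=minor) = 0.071 + 0.059 + 0.127 + 0.064 = 0.321; P(Machine=M4 | Quality=minor) = 0.127/0.321 = 0.395639.
Difference = -0.20357.

-0.20357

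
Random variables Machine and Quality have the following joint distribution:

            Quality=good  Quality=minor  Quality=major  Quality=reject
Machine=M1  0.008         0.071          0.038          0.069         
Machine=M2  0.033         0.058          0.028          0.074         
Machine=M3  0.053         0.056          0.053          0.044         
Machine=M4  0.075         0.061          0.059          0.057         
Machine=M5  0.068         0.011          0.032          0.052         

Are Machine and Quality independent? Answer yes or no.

P(Machine=M1) = 0.186 and P(Quality=good) = 0.237, so their product is 0.04408, but P(Machine=M1, Quality=good) = 0.008. Since these differ, Machine and Quality are not independent.

no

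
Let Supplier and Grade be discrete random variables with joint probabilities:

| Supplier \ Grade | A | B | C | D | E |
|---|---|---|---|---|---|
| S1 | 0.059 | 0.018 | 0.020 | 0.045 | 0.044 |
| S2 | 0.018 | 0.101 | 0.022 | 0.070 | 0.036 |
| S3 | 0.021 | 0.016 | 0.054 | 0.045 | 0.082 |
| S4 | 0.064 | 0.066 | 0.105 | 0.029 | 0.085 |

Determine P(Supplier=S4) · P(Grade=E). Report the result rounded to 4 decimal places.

0.0862

P(Supplier=S4) = 0.064 + 0.066 + 0.105 + 0.029 + 0.085 = 0.349.
P(Grade=E) = 0.044 + 0.036 + 0.082 + 0.085 = 0.247.
Product: 0.349 × 0.247 = 0.0862.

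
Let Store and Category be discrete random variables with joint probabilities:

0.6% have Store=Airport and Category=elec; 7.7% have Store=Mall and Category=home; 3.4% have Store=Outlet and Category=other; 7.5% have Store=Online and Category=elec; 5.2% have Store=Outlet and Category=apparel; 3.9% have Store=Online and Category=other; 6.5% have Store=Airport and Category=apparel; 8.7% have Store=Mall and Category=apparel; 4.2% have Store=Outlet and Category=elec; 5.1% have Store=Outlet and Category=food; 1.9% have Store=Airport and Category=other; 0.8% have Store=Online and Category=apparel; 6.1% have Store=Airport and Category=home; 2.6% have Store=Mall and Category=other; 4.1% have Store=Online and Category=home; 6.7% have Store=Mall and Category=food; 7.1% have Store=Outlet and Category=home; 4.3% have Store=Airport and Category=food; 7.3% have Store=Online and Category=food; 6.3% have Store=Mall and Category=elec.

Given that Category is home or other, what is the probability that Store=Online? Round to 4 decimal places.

0.2174

P(Category=home) = 0.077 + 0.061 + 0.071 + 0.041 = 0.250.
P(Category=other) = 0.026 + 0.019 + 0.034 + 0.039 = 0.118.
P(Category ∈ {home, other}) = 0.250 + 0.118 = 0.368; P(Store=Online, Category ∈ {home, other}) = 0.041 + 0.039 = 0.080.
P(Store=Online | Category ∈ {home, other}) = 0.080/0.368 = 0.2174.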